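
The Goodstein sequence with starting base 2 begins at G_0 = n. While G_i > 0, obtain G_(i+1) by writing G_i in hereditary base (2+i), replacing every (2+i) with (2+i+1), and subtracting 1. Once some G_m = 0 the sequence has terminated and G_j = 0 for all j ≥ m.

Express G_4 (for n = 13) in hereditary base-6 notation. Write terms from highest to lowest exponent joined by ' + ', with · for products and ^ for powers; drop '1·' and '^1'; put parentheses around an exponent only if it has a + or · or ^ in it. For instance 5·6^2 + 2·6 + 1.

13 —HB2→ 2^(2 + 1) + 2^2 + 1 —bump→ 3^(3 + 1) + 3^3 + 1 = 109 —(−1)→ 108
108 —HB3→ 3^(3 + 1) + 3^3 —bump→ 4^(4 + 1) + 4^4 = 1280 —(−1)→ 1279
1279 —HB4→ 4^(4 + 1) + 3·4^3 + 3·4^2 + 3·4 + 3 —bump→ 5^(5 + 1) + 3·5^3 + 3·5^2 + 3·5 + 3 = 16093 —(−1)→ 16092
16092 —HB5→ 5^(5 + 1) + 3·5^3 + 3·5^2 + 3·5 + 2 —bump→ 6^(6 + 1) + 3·6^3 + 3·6^2 + 3·6 + 2 = 280712 —(−1)→ 280711
280711 —HB6→ 6^(6 + 1) + 3·6^3 + 3·6^2 + 3·6 + 1 —bump→ 7^(7 + 1) + 3·7^3 + 3·7^2 + 3·7 + 1 = 5765999 —(−1)→ 5765998

6^(6 + 1) + 3·6^3 + 3·6^2 + 3·6 + 1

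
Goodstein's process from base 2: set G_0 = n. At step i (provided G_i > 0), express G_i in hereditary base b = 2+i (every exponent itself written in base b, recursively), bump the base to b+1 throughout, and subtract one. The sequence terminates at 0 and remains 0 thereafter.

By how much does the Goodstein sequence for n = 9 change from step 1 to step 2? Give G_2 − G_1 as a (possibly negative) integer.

[0] 9 ≡ 2^(2 + 1) + 1 (base 2). Lift 3: 82. −1: 81.
[1] 81 ≡ 3^(3 + 1) (base 3). Lift 4: 1024. −1: 1023.

942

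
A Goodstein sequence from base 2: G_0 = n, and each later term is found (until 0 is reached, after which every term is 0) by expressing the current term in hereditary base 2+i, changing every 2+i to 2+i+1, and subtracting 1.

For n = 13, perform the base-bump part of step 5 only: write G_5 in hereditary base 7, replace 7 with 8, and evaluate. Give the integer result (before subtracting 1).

13 —HB2→ 2^(2 + 1) + 2^2 + 1 —bump→ 3^(3 + 1) + 3^3 + 1 = 109 —(−1)→ 108
108 —HB3→ 3^(3 + 1) + 3^3 —bump→ 4^(4 + 1) + 4^4 = 1280 —(−1)→ 1279
1279 —HB4→ 4^(4 + 1) + 3·4^3 + 3·4^2 + 3·4 + 3 —bump→ 5^(5 + 1) + 3·5^3 + 3·5^2 + 3·5 + 3 = 16093 —(−1)→ 16092
16092 —HB5→ 5^(5 + 1) + 3·5^3 + 3·5^2 + 3·5 + 2 —bump→ 6^(6 + 1) + 3·6^3 + 3·6^2 + 3·6 + 2 = 280712 —(−1)→ 280711
280711 —HB6→ 6^(6 + 1) + 3·6^3 + 3·6^2 + 3·6 + 1 —bump→ 7^(7 + 1) + 3·7^3 + 3·7^2 + 3·7 + 1 = 5765999 —(−1)→ 5765998
5765998 —HB7→ 7^(7 + 1) + 3·7^3 + 3·7^2 + 3·7 —bump→ 8^(8 + 1) + 3·8^3 + 3·8^2 + 3·8 = 134219480 —(−1)→ 134219479

134219480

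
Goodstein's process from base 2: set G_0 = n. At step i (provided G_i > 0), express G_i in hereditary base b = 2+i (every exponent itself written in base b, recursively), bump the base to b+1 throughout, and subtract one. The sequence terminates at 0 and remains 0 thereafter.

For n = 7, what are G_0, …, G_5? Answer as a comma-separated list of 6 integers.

7, 30, 259, 3127, 46657, 823543

G_0 = 7. HB_2(7) = 2^2 + 2 + 1. Bump = 31. G_1 = 30.
G_1 = 30. HB_3(30) = 3^3 + 3. Bump = 260. G_2 = 259.
G_2 = 259. HB_4(259) = 4^4 + 3. Bump = 3128. G_3 = 3127.
G_3 = 3127. HB_5(3127) = 5^5 + 2. Bump = 46658. G_4 = 46657.
G_4 = 46657. HB_6(46657) = 6^6 + 1. Bump = 823544. G_5 = 823543.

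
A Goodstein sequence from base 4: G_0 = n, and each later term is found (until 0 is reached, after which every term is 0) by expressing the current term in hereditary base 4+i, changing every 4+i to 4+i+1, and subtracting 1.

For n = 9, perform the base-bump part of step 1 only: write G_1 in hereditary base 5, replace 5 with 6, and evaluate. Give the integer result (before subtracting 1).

12

(0) 9|_4 = 2·4 + 1 ↦ 2·5 + 1|_5 = 11 ⇒ 10
(1) 10|_5 = 2·5 ↦ 2·6|_6 = 12 ⇒ 11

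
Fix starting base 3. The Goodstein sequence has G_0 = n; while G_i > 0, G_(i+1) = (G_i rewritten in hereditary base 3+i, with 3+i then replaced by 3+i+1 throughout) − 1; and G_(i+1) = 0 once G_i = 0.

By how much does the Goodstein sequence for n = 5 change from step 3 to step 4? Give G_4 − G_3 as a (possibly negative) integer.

-1

base 3: 5 = 3 + 2; at 4: 4 + 2 = 6; next = 5
base 4: 5 = 4 + 1; at 5: 5 + 1 = 6; next = 5
base 5: 5 = 5; at 6: 6 = 6; next = 5
base 6: 5 = 5; at 7: 5 = 5; next = 4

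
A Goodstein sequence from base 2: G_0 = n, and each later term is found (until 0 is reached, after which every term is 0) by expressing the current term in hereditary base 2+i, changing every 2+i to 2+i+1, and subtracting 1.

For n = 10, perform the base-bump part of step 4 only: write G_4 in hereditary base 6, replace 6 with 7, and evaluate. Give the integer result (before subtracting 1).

4215755

i=0: 10 = 2^(2 + 1) + 2 (b=2); 2→3: 3^(3 + 1) + 3 = 84; 84−1 = 83
i=1: 83 = 3^(3 + 1) + 2 (b=3); 3→4: 4^(4 + 1) + 2 = 1026; 1026−1 = 1025
i=2: 1025 = 4^(4 + 1) + 1 (b=4); 4→5: 5^(5 + 1) + 1 = 15626; 15626−1 = 15625
i=3: 15625 = 5^(5 + 1) (b=5); 5→6: 6^(6 + 1) = 279936; 279936−1 = 279935
i=4: 279935 = 5·6^6 + 5·6^5 + 5·6^4 + 5·6^3 + 5·6^2 + 5·6 + 5 (b=6); 6→7: 5·7^7 + 5·7^5 + 5·7^4 + 5·7^3 + 5·7^2 + 5·7 + 5 = 4215755; 4215755−1 = 4215754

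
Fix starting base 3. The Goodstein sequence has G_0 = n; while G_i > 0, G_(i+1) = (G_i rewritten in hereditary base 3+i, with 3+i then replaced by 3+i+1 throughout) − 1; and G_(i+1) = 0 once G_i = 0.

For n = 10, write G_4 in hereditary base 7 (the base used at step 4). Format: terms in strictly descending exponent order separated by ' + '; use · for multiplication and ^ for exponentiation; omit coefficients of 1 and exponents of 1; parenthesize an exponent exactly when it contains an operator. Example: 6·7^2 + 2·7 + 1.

4·7 + 2

base 3: 10 = 3^2 + 1; at 4: 4^2 + 1 = 17; next = 16
base 4: 16 = 4^2; at 5: 5^2 = 25; next = 24
base 5: 24 = 4·5 + 4; at 6: 4·6 + 4 = 28; next = 27
base 6: 27 = 4·6 + 3; at 7: 4·7 + 3 = 31; next = 30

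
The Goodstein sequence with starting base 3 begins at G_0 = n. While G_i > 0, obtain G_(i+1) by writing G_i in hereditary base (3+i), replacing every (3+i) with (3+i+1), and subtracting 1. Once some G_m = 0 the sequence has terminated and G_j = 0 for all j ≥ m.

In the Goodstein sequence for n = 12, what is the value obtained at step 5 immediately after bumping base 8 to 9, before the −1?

70

base 3: 12 = 3^2 + 3; at 4: 4^2 + 4 = 20; next = 19
base 4: 19 = 4^2 + 3; at 5: 5^2 + 3 = 28; next = 27
base 5: 27 = 5^2 + 2; at 6: 6^2 + 2 = 38; next = 37
base 6: 37 = 6^2 + 1; at 7: 7^2 + 1 = 50; next = 49
base 7: 49 = 7^2; at 8: 8^2 = 64; next = 63
base 8: 63 = 7·8 + 7; at 9: 7·9 + 7 = 70; next = 69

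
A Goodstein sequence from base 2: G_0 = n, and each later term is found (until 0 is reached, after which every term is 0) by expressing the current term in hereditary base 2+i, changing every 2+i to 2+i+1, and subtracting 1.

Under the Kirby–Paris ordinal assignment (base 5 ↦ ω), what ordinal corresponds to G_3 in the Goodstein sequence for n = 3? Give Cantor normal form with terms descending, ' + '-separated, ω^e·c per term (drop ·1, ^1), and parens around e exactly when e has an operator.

step 0: 3 = 2 + 1; sub 3 for 2: 3 + 1; = 4; G_1 = 4−1 = 3
step 1: 3 = 3; sub 4 for 3: 4; = 4; G_2 = 4−1 = 3
step 2: 3 = 3; sub 5 for 4: 3; = 3; G_3 = 3−1 = 2
step 3: 2 = 2; sub 6 for 5: 2; = 2; G_4 = 2−1 = 1

2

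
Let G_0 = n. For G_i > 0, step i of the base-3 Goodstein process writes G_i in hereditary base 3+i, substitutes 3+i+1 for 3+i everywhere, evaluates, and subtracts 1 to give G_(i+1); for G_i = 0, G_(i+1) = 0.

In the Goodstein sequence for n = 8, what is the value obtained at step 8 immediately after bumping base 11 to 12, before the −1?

12

8 —HB3→ 2·3 + 2 —bump→ 2·4 + 2 = 10 —(−1)→ 9
9 —HB4→ 2·4 + 1 —bump→ 2·5 + 1 = 11 —(−1)→ 10
10 —HB5→ 2·5 —bump→ 2·6 = 12 —(−1)→ 11
11 —HB6→ 6 + 5 —bump→ 7 + 5 = 12 —(−1)→ 11
11 —HB7→ 7 + 4 —bump→ 8 + 4 = 12 —(−1)→ 11
11 —HB8→ 8 + 3 —bump→ 9 + 3 = 12 —(−1)→ 11
11 —HB9→ 9 + 2 —bump→ 10 + 2 = 12 —(−1)→ 11
11 —HB10→ 10 + 1 —bump→ 11 + 1 = 12 —(−1)→ 11
11 —HB11→ 11 —bump→ 12 = 12 —(−1)→ 11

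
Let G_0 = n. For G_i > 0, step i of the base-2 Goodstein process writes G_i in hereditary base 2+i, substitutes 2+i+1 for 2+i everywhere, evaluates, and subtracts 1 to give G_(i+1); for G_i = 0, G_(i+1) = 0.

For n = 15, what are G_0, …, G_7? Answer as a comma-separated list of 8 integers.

15, 111, 1283, 18752, 326593, 6588344, 150994943, 3524450280

15 —HB2→ 2^(2 + 1) + 2^2 + 2 + 1 —bump→ 3^(3 + 1) + 3^3 + 3 + 1 = 112 —(−1)→ 111
111 —HB3→ 3^(3 + 1) + 3^3 + 3 —bump→ 4^(4 + 1) + 4^4 + 4 = 1284 —(−1)→ 1283
1283 —HB4→ 4^(4 + 1) + 4^4 + 3 —bump→ 5^(5 + 1) + 5^5 + 3 = 18753 —(−1)→ 18752
18752 —HB5→ 5^(5 + 1) + 5^5 + 2 —bump→ 6^(6 + 1) + 6^6 + 2 = 326594 —(−1)→ 326593
326593 —HB6→ 6^(6 + 1) + 6^6 + 1 —bump→ 7^(7 + 1) + 7^7 + 1 = 6588345 —(−1)→ 6588344
6588344 —HB7→ 7^(7 + 1) + 7^7 —bump→ 8^(8 + 1) + 8^8 = 150994944 —(−1)→ 150994943
150994943 —HB8→ 8^(8 + 1) + 7·8^7 + 7·8^6 + 7·8^5 + 7·8^4 + 7·8^3 + 7·8^2 + 7·8 + 7 —bump→ 9^(9 + 1) + 7·9^7 + 7·9^6 + 7·9^5 + 7·9^4 + 7·9^3 + 7·9^2 + 7·9 + 7 = 3524450281 —(−1)→ 3524450280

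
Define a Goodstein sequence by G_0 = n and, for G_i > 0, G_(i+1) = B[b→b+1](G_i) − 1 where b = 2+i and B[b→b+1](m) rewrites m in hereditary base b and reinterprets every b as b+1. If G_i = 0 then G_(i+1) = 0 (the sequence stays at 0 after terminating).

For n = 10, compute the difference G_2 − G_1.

942

10 —HB2→ 2^(2 + 1) + 2 —bump→ 3^(3 + 1) + 3 = 84 —(−1)→ 83
83 —HB3→ 3^(3 + 1) + 2 —bump→ 4^(4 + 1) + 2 = 1026 —(−1)→ 1025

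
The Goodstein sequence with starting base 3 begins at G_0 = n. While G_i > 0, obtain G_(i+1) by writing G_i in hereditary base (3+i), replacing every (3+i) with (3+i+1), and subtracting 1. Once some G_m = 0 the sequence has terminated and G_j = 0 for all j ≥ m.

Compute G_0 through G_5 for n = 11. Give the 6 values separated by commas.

G_0 = 11. HB_3(11) = 3^2 + 2. Bump = 18. G_1 = 17.
G_1 = 17. HB_4(17) = 4^2 + 1. Bump = 26. G_2 = 25.
G_2 = 25. HB_5(25) = 5^2. Bump = 36. G_3 = 35.
G_3 = 35. HB_6(35) = 5·6 + 5. Bump = 40. G_4 = 39.
G_4 = 39. HB_7(39) = 5·7 + 4. Bump = 44. G_5 = 43.

11, 17, 25, 35, 39, 43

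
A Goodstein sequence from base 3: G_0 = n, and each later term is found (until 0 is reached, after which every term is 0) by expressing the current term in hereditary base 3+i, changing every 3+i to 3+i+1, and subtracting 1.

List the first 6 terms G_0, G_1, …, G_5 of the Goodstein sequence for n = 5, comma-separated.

[0] 5 ≡ 3 + 2 (base 3). Lift 4: 6. −1: 5.
[1] 5 ≡ 4 + 1 (base 4). Lift 5: 6. −1: 5.
[2] 5 ≡ 5 (base 5). Lift 6: 6. −1: 5.
[3] 5 ≡ 5 (base 6). Lift 7: 5. −1: 4.
[4] 4 ≡ 4 (base 7). Lift 8: 4. −1: 3.

5, 5, 5, 5, 4, 3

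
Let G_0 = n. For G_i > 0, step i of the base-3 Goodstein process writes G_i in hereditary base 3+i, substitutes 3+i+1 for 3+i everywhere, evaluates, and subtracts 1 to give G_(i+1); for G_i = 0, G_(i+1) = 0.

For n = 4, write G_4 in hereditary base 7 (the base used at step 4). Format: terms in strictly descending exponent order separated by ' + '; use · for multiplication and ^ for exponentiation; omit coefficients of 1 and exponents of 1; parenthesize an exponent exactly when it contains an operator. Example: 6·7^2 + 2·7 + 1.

step 0: 4 = 3 + 1; sub 4 for 3: 4 + 1; = 5; G_1 = 5−1 = 4
step 1: 4 = 4; sub 5 for 4: 5; = 5; G_2 = 5−1 = 4
step 2: 4 = 4; sub 6 for 5: 4; = 4; G_3 = 4−1 = 3
step 3: 3 = 3; sub 7 for 6: 3; = 3; G_4 = 3−1 = 2
step 4: 2 = 2; sub 8 for 7: 2; = 2; G_5 = 2−1 = 1

2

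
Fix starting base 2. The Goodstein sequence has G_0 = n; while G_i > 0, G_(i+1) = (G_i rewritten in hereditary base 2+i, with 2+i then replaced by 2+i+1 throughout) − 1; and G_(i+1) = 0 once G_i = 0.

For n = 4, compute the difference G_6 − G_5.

30

(0) 4|_2 = 2^2 ↦ 3^3|_3 = 27 ⇒ 26
(1) 26|_3 = 2·3^2 + 2·3 + 2 ↦ 2·4^2 + 2·4 + 2|_4 = 42 ⇒ 41
(2) 41|_4 = 2·4^2 + 2·4 + 1 ↦ 2·5^2 + 2·5 + 1|_5 = 61 ⇒ 60
(3) 60|_5 = 2·5^2 + 2·5 ↦ 2·6^2 + 2·6|_6 = 84 ⇒ 83
(4) 83|_6 = 2·6^2 + 6 + 5 ↦ 2·7^2 + 7 + 5|_7 = 110 ⇒ 109
(5) 109|_7 = 2·7^2 + 7 + 4 ↦ 2·8^2 + 8 + 4|_8 = 140 ⇒ 139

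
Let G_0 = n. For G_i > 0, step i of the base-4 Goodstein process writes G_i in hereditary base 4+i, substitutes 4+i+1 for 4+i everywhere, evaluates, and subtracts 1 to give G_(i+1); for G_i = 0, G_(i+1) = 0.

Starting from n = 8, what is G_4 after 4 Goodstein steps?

[0] 8 ≡ 2·4 (base 4). Lift 5: 10. −1: 9.
[1] 9 ≡ 5 + 4 (base 5). Lift 6: 10. −1: 9.
[2] 9 ≡ 6 + 3 (base 6). Lift 7: 10. −1: 9.
[3] 9 ≡ 7 + 2 (base 7). Lift 8: 10. −1: 9.
[4] 9 ≡ 8 + 1 (base 8). Lift 9: 10. −1: 9.

9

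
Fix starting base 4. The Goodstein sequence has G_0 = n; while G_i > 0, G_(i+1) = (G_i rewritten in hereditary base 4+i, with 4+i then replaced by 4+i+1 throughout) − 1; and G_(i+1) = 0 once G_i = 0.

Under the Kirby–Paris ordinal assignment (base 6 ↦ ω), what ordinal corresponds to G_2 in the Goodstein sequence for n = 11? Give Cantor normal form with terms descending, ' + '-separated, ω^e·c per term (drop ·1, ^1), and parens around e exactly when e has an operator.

ω·2 + 1

i=0: 11 = 2·4 + 3 (b=4); 4→5: 2·5 + 3 = 13; 13−1 = 12
i=1: 12 = 2·5 + 2 (b=5); 5→6: 2·6 + 2 = 14; 14−1 = 13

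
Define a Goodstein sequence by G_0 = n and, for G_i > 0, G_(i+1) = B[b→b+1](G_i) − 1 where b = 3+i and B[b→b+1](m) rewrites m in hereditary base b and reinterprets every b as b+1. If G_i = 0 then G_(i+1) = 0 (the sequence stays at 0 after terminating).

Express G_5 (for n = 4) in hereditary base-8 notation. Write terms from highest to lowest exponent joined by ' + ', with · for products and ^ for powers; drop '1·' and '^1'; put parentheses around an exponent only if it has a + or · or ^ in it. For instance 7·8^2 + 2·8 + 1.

1

G_0=4  [base 3] 3 + 1  →[3↦4]→  4 + 1 = 5  −1 ⇒ G_1=4
G_1=4  [base 4] 4  →[4↦5]→  5 = 5  −1 ⇒ G_2=4
G_2=4  [base 5] 4  →[5↦6]→  4 = 4  −1 ⇒ G_3=3
G_3=3  [base 6] 3  →[6↦7]→  3 = 3  −1 ⇒ G_4=2
G_4=2  [base 7] 2  →[7↦8]→  2 = 2  −1 ⇒ G_5=1
G_5=1  [base 8] 1  →[8↦9]→  1 = 1  −1 ⇒ G_6=0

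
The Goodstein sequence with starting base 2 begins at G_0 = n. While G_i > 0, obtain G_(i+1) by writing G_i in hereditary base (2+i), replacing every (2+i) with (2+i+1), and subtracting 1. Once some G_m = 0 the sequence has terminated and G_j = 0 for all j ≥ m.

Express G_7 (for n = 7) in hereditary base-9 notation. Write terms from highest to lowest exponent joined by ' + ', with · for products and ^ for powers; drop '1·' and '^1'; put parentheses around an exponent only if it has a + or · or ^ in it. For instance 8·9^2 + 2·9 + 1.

7·9^7 + 7·9^6 + 7·9^5 + 7·9^4 + 7·9^3 + 7·9^2 + 7·9 + 6

[0] 7 ≡ 2^2 + 2 + 1 (base 2). Lift 3: 31. −1: 30.
[1] 30 ≡ 3^3 + 3 (base 3). Lift 4: 260. −1: 259.
[2] 259 ≡ 4^4 + 3 (base 4). Lift 5: 3128. −1: 3127.
[3] 3127 ≡ 5^5 + 2 (base 5). Lift 6: 46658. −1: 46657.
[4] 46657 ≡ 6^6 + 1 (base 6). Lift 7: 823544. −1: 823543.
[5] 823543 ≡ 7^7 (base 7). Lift 8: 16777216. −1: 16777215.
[6] 16777215 ≡ 7·8^7 + 7·8^6 + 7·8^5 + 7·8^4 + 7·8^3 + 7·8^2 + 7·8 + 7 (base 8). Lift 9: 37665880. −1: 37665879.
[7] 37665879 ≡ 7·9^7 + 7·9^6 + 7·9^5 + 7·9^4 + 7·9^3 + 7·9^2 + 7·9 + 6 (base 9). Lift 10: 77777776. −1: 77777775.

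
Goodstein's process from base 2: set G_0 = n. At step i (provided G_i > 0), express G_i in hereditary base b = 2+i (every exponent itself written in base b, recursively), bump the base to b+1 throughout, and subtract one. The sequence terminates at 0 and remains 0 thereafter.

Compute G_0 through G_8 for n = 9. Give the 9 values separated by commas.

9, 81, 1023, 9842, 140743, 2471826, 50333399, 1162263921, 30000003325

[0] 9 ≡ 2^(2 + 1) + 1 (base 2). Lift 3: 82. −1: 81.
[1] 81 ≡ 3^(3 + 1) (base 3). Lift 4: 1024. −1: 1023.
[2] 1023 ≡ 3·4^4 + 3·4^3 + 3·4^2 + 3·4 + 3 (base 4). Lift 5: 9843. −1: 9842.
[3] 9842 ≡ 3·5^5 + 3·5^3 + 3·5^2 + 3·5 + 2 (base 5). Lift 6: 140744. −1: 140743.
[4] 140743 ≡ 3·6^6 + 3·6^3 + 3·6^2 + 3·6 + 1 (base 6). Lift 7: 2471827. −1: 2471826.
[5] 2471826 ≡ 3·7^7 + 3·7^3 + 3·7^2 + 3·7 (base 7). Lift 8: 50333400. −1: 50333399.
[6] 50333399 ≡ 3·8^8 + 3·8^3 + 3·8^2 + 2·8 + 7 (base 8). Lift 9: 1162263922. −1: 1162263921.
[7] 1162263921 ≡ 3·9^9 + 3·9^3 + 3·9^2 + 2·9 + 6 (base 9). Lift 10: 30000003326. −1: 30000003325.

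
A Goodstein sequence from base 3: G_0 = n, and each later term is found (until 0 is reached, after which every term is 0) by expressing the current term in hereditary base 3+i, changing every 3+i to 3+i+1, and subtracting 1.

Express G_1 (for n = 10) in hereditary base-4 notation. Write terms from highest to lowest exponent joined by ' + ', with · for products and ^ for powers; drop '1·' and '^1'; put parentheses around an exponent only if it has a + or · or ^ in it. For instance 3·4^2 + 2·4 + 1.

4^2

[0] 10 ≡ 3^2 + 1 (base 3). Lift 4: 17. −1: 16.
[1] 16 ≡ 4^2 (base 4). Lift 5: 25. −1: 24.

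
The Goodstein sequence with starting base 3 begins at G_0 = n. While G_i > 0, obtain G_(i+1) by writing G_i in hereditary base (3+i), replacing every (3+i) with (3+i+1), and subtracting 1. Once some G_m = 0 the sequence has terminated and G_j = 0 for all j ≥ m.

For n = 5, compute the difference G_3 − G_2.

i=0: 5 = 3 + 2 (b=3); 3→4: 4 + 2 = 6; 6−1 = 5
i=1: 5 = 4 + 1 (b=4); 4→5: 5 + 1 = 6; 6−1 = 5
i=2: 5 = 5 (b=5); 5→6: 6 = 6; 6−1 = 5

0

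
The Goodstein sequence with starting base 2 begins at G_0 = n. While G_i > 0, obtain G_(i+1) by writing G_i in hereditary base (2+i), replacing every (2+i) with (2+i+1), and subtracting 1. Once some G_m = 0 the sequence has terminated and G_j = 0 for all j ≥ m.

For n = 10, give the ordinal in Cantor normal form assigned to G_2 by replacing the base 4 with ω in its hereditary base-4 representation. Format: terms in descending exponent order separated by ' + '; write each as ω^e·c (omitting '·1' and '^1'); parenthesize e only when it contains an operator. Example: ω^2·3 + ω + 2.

(0) 10|_2 = 2^(2 + 1) + 2 ↦ 3^(3 + 1) + 3|_3 = 84 ⇒ 83
(1) 83|_3 = 3^(3 + 1) + 2 ↦ 4^(4 + 1) + 2|_4 = 1026 ⇒ 1025

ω^(ω + 1) + 1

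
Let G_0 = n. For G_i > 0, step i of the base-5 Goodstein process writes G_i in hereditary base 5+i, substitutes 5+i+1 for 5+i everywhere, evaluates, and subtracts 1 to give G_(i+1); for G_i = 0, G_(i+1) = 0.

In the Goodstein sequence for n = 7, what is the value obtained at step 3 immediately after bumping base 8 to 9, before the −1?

7

step 0: 7 = 5 + 2; sub 6 for 5: 6 + 2; = 8; G_1 = 8−1 = 7
step 1: 7 = 6 + 1; sub 7 for 6: 7 + 1; = 8; G_2 = 8−1 = 7
step 2: 7 = 7; sub 8 for 7: 8; = 8; G_3 = 8−1 = 7
step 3: 7 = 7; sub 9 for 8: 7; = 7; G_4 = 7−1 = 6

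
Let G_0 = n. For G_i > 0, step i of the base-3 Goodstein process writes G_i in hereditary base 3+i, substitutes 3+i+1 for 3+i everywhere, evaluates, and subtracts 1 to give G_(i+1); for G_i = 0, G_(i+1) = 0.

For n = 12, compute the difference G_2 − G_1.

8

[0] 12 ≡ 3^2 + 3 (base 3). Lift 4: 20. −1: 19.
[1] 19 ≡ 4^2 + 3 (base 4). Lift 5: 28. −1: 27.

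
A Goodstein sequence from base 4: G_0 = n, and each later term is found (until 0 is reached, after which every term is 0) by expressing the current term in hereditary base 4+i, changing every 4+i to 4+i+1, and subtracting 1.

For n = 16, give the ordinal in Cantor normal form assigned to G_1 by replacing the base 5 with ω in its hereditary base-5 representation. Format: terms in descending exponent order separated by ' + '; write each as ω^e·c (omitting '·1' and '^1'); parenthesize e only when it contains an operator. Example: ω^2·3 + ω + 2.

G_0 = 16. HB_4(16) = 4^2. Bump = 25. G_1 = 24.
G_1 = 24. HB_5(24) = 4·5 + 4. Bump = 28. G_2 = 27.

ω·4 + 4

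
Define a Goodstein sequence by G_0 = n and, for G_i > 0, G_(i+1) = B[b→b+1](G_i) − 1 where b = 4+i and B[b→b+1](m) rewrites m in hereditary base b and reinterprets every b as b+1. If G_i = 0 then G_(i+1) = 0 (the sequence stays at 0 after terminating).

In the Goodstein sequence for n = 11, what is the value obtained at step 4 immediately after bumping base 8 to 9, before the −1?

i=0: 11 = 2·4 + 3 (b=4); 4→5: 2·5 + 3 = 13; 13−1 = 12
i=1: 12 = 2·5 + 2 (b=5); 5→6: 2·6 + 2 = 14; 14−1 = 13
i=2: 13 = 2·6 + 1 (b=6); 6→7: 2·7 + 1 = 15; 15−1 = 14
i=3: 14 = 2·7 (b=7); 7→8: 2·8 = 16; 16−1 = 15
i=4: 15 = 8 + 7 (b=8); 8→9: 9 + 7 = 16; 16−1 = 15

16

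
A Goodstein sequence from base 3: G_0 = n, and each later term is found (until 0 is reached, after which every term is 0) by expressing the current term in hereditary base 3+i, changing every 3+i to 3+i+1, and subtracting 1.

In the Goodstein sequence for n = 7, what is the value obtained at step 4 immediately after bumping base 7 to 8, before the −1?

10

G_0=7  [base 3] 2·3 + 1  →[3↦4]→  2·4 + 1 = 9  −1 ⇒ G_1=8
G_1=8  [base 4] 2·4  →[4↦5]→  2·5 = 10  −1 ⇒ G_2=9
G_2=9  [base 5] 5 + 4  →[5↦6]→  6 + 4 = 10  −1 ⇒ G_3=9
G_3=9  [base 6] 6 + 3  →[6↦7]→  7 + 3 = 10  −1 ⇒ G_4=9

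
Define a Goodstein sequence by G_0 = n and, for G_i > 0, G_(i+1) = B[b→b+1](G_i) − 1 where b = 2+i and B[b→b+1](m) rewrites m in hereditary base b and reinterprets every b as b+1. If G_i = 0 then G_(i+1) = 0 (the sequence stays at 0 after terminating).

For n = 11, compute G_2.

1027

G_0 = 11. HB_2(11) = 2^(2 + 1) + 2 + 1. Bump = 85. G_1 = 84.
G_1 = 84. HB_3(84) = 3^(3 + 1) + 3. Bump = 1028. G_2 = 1027.
G_2 = 1027. HB_4(1027) = 4^(4 + 1) + 3. Bump = 15628. G_3 = 15627.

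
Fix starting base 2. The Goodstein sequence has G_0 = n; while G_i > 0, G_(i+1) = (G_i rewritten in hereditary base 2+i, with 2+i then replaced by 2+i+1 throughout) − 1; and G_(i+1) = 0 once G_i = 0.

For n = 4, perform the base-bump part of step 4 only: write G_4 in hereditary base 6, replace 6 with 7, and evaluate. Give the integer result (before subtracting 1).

110

i=0: 4 = 2^2 (b=2); 2→3: 3^3 = 27; 27−1 = 26
i=1: 26 = 2·3^2 + 2·3 + 2 (b=3); 3→4: 2·4^2 + 2·4 + 2 = 42; 42−1 = 41
i=2: 41 = 2·4^2 + 2·4 + 1 (b=4); 4→5: 2·5^2 + 2·5 + 1 = 61; 61−1 = 60
i=3: 60 = 2·5^2 + 2·5 (b=5); 5→6: 2·6^2 + 2·6 = 84; 84−1 = 83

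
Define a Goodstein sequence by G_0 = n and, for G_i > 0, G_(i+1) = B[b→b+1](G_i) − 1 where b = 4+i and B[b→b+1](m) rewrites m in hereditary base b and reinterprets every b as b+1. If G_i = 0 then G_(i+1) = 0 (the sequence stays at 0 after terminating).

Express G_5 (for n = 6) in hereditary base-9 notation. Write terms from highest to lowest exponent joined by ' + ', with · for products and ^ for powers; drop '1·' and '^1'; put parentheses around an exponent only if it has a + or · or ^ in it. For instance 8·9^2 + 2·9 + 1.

step 0: 6 = 4 + 2; sub 5 for 4: 5 + 2; = 7; G_1 = 7−1 = 6
step 1: 6 = 5 + 1; sub 6 for 5: 6 + 1; = 7; G_2 = 7−1 = 6
step 2: 6 = 6; sub 7 for 6: 7; = 7; G_3 = 7−1 = 6
step 3: 6 = 6; sub 8 for 7: 6; = 6; G_4 = 6−1 = 5
step 4: 5 = 5; sub 9 for 8: 5; = 5; G_5 = 5−1 = 4
step 5: 4 = 4; sub 10 for 9: 4; = 4; G_6 = 4−1 = 3

4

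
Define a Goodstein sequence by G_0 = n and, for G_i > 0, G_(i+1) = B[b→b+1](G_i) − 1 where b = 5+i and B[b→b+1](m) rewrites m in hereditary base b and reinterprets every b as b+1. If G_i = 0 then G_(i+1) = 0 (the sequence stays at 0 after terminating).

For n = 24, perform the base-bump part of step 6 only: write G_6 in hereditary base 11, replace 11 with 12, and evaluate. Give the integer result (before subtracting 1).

(0) 24|_5 = 4·5 + 4 ↦ 4·6 + 4|_6 = 28 ⇒ 27
(1) 27|_6 = 4·6 + 3 ↦ 4·7 + 3|_7 = 31 ⇒ 30
(2) 30|_7 = 4·7 + 2 ↦ 4·8 + 2|_8 = 34 ⇒ 33
(3) 33|_8 = 4·8 + 1 ↦ 4·9 + 1|_9 = 37 ⇒ 36
(4) 36|_9 = 4·9 ↦ 4·10|_10 = 40 ⇒ 39
(5) 39|_10 = 3·10 + 9 ↦ 3·11 + 9|_11 = 42 ⇒ 41
(6) 41|_11 = 3·11 + 8 ↦ 3·12 + 8|_12 = 44 ⇒ 43

44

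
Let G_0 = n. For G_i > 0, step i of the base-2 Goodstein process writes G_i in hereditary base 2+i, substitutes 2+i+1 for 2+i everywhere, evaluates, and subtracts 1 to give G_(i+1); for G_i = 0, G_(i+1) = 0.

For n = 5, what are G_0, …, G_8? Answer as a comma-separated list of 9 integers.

5, 27, 255, 467, 775, 1197, 1751, 2454, 3325

5 —HB2→ 2^2 + 1 —bump→ 3^3 + 1 = 28 —(−1)→ 27
27 —HB3→ 3^3 —bump→ 4^4 = 256 —(−1)→ 255
255 —HB4→ 3·4^3 + 3·4^2 + 3·4 + 3 —bump→ 3·5^3 + 3·5^2 + 3·5 + 3 = 468 —(−1)→ 467
467 —HB5→ 3·5^3 + 3·5^2 + 3·5 + 2 —bump→ 3·6^3 + 3·6^2 + 3·6 + 2 = 776 —(−1)→ 775
775 —HB6→ 3·6^3 + 3·6^2 + 3·6 + 1 —bump→ 3·7^3 + 3·7^2 + 3·7 + 1 = 1198 —(−1)→ 1197
1197 —HB7→ 3·7^3 + 3·7^2 + 3·7 —bump→ 3·8^3 + 3·8^2 + 3·8 = 1752 —(−1)→ 1751
1751 —HB8→ 3·8^3 + 3·8^2 + 2·8 + 7 —bump→ 3·9^3 + 3·9^2 + 2·9 + 7 = 2455 —(−1)→ 2454
2454 —HB9→ 3·9^3 + 3·9^2 + 2·9 + 6 —bump→ 3·10^3 + 3·10^2 + 2·10 + 6 = 3326 —(−1)→ 3325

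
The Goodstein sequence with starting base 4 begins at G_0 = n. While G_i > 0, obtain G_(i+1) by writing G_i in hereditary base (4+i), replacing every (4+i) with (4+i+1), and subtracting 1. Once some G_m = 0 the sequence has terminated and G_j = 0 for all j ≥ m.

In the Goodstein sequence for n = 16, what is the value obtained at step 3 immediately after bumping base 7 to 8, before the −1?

G_0=16  [base 4] 4^2  →[4↦5]→  5^2 = 25  −1 ⇒ G_1=24
G_1=24  [base 5] 4·5 + 4  →[5↦6]→  4·6 + 4 = 28  −1 ⇒ G_2=27
G_2=27  [base 6] 4·6 + 3  →[6↦7]→  4·7 + 3 = 31  −1 ⇒ G_3=30
G_3=30  [base 7] 4·7 + 2  →[7↦8]→  4·8 + 2 = 34  −1 ⇒ G_4=33

34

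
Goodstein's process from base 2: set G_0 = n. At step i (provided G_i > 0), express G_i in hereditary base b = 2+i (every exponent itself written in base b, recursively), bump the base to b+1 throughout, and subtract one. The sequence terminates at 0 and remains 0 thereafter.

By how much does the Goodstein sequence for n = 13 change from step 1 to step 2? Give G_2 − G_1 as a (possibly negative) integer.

1171

13 —HB2→ 2^(2 + 1) + 2^2 + 1 —bump→ 3^(3 + 1) + 3^3 + 1 = 109 —(−1)→ 108
108 —HB3→ 3^(3 + 1) + 3^3 —bump→ 4^(4 + 1) + 4^4 = 1280 —(−1)→ 1279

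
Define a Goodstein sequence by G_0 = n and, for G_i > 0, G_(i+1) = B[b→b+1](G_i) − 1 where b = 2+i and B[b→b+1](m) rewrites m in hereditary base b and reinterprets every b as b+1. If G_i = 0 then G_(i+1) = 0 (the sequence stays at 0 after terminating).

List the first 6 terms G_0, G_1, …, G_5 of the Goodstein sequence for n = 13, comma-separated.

step 0: 13 = 2^(2 + 1) + 2^2 + 1; sub 3 for 2: 3^(3 + 1) + 3^3 + 1; = 109; G_1 = 109−1 = 108
step 1: 108 = 3^(3 + 1) + 3^3; sub 4 for 3: 4^(4 + 1) + 4^4; = 1280; G_2 = 1280−1 = 1279
step 2: 1279 = 4^(4 + 1) + 3·4^3 + 3·4^2 + 3·4 + 3; sub 5 for 4: 5^(5 + 1) + 3·5^3 + 3·5^2 + 3·5 + 3; = 16093; G_3 = 16093−1 = 16092
step 3: 16092 = 5^(5 + 1) + 3·5^3 + 3·5^2 + 3·5 + 2; sub 6 for 5: 6^(6 + 1) + 3·6^3 + 3·6^2 + 3·6 + 2; = 280712; G_4 = 280712−1 = 280711
step 4: 280711 = 6^(6 + 1) + 3·6^3 + 3·6^2 + 3·6 + 1; sub 7 for 6: 7^(7 + 1) + 3·7^3 + 3·7^2 + 3·7 + 1; = 5765999; G_5 = 5765999−1 = 5765998

13, 108, 1279, 16092, 280711, 5765998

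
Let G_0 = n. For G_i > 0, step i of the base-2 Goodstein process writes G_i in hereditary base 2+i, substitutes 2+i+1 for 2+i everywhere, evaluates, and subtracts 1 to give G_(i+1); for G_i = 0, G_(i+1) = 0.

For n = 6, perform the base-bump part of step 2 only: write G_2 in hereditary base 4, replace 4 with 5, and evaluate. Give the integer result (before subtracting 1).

G_0=6  [base 2] 2^2 + 2  →[2↦3]→  3^3 + 3 = 30  −1 ⇒ G_1=29
G_1=29  [base 3] 3^3 + 2  →[3↦4]→  4^4 + 2 = 258  −1 ⇒ G_2=257
G_2=257  [base 4] 4^4 + 1  →[4↦5]→  5^5 + 1 = 3126  −1 ⇒ G_3=3125

3126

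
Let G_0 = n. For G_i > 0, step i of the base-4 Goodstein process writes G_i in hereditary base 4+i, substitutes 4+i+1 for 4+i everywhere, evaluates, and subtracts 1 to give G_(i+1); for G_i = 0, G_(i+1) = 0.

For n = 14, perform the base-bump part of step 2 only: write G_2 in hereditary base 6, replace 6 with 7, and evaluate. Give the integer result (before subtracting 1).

21

G_0 = 14. HB_4(14) = 3·4 + 2. Bump = 17. G_1 = 16.
G_1 = 16. HB_5(16) = 3·5 + 1. Bump = 19. G_2 = 18.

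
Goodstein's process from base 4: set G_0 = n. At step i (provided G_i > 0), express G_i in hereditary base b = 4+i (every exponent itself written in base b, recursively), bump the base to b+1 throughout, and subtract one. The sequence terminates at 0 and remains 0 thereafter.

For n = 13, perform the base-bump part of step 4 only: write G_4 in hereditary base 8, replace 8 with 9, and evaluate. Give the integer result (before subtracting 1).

21

i=0: 13 = 3·4 + 1 (b=4); 4→5: 3·5 + 1 = 16; 16−1 = 15
i=1: 15 = 3·5 (b=5); 5→6: 3·6 = 18; 18−1 = 17
i=2: 17 = 2·6 + 5 (b=6); 6→7: 2·7 + 5 = 19; 19−1 = 18
i=3: 18 = 2·7 + 4 (b=7); 7→8: 2·8 + 4 = 20; 20−1 = 19
i=4: 19 = 2·8 + 3 (b=8); 8→9: 2·9 + 3 = 21; 21−1 = 20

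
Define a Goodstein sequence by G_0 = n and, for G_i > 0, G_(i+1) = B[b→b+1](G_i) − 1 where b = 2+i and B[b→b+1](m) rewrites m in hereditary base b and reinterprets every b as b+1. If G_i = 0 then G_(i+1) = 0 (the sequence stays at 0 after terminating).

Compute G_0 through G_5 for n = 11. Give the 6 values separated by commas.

step 0: 11 = 2^(2 + 1) + 2 + 1; sub 3 for 2: 3^(3 + 1) + 3 + 1; = 85; G_1 = 85−1 = 84
step 1: 84 = 3^(3 + 1) + 3; sub 4 for 3: 4^(4 + 1) + 4; = 1028; G_2 = 1028−1 = 1027
step 2: 1027 = 4^(4 + 1) + 3; sub 5 for 4: 5^(5 + 1) + 3; = 15628; G_3 = 15628−1 = 15627
step 3: 15627 = 5^(5 + 1) + 2; sub 6 for 5: 6^(6 + 1) + 2; = 279938; G_4 = 279938−1 = 279937
step 4: 279937 = 6^(6 + 1) + 1; sub 7 for 6: 7^(7 + 1) + 1; = 5764802; G_5 = 5764802−1 = 5764801

11, 84, 1027, 15627, 279937, 5764801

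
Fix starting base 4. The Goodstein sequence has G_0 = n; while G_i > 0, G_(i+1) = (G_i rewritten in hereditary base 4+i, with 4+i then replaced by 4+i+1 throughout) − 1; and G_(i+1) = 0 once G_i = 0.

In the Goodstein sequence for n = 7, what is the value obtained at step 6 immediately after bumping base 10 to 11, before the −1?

5

i=0: 7 = 4 + 3 (b=4); 4→5: 5 + 3 = 8; 8−1 = 7
i=1: 7 = 5 + 2 (b=5); 5→6: 6 + 2 = 8; 8−1 = 7
i=2: 7 = 6 + 1 (b=6); 6→7: 7 + 1 = 8; 8−1 = 7
i=3: 7 = 7 (b=7); 7→8: 8 = 8; 8−1 = 7
i=4: 7 = 7 (b=8); 8→9: 7 = 7; 7−1 = 6
i=5: 6 = 6 (b=9); 9→10: 6 = 6; 6−1 = 5
i=6: 5 = 5 (b=10); 10→11: 5 = 5; 5−1 = 4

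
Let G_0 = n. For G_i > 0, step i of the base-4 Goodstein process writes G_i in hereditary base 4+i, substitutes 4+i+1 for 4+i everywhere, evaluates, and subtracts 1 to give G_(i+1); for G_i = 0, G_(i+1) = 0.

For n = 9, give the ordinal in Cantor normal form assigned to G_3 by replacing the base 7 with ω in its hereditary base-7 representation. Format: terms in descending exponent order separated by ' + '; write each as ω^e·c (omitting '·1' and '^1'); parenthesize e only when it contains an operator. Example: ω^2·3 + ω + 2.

ω + 4

base 4: 9 = 2·4 + 1; at 5: 2·5 + 1 = 11; next = 10
base 5: 10 = 2·5; at 6: 2·6 = 12; next = 11
base 6: 11 = 6 + 5; at 7: 7 + 5 = 12; next = 11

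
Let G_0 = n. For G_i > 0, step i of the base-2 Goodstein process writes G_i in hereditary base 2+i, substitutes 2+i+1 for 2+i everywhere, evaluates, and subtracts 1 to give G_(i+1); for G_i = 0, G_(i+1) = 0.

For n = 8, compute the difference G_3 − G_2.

5757

8 —HB2→ 2^(2 + 1) —bump→ 3^(3 + 1) = 81 —(−1)→ 80
80 —HB3→ 2·3^3 + 2·3^2 + 2·3 + 2 —bump→ 2·4^4 + 2·4^2 + 2·4 + 2 = 554 —(−1)→ 553
553 —HB4→ 2·4^4 + 2·4^2 + 2·4 + 1 —bump→ 2·5^5 + 2·5^2 + 2·5 + 1 = 6311 —(−1)→ 6310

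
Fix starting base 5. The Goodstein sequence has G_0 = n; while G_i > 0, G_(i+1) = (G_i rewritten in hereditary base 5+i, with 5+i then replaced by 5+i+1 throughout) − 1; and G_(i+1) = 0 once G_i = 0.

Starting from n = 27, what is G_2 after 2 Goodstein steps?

49

i=0: 27 = 5^2 + 2 (b=5); 5→6: 6^2 + 2 = 38; 38−1 = 37
i=1: 37 = 6^2 + 1 (b=6); 6→7: 7^2 + 1 = 50; 50−1 = 49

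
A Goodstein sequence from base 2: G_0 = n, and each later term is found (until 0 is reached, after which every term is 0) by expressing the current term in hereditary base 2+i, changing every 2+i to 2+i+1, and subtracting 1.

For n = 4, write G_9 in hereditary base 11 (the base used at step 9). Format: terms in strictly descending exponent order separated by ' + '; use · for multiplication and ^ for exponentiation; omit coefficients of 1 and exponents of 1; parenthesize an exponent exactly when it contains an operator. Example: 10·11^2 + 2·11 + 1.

step 0: 4 = 2^2; sub 3 for 2: 3^3; = 27; G_1 = 27−1 = 26
step 1: 26 = 2·3^2 + 2·3 + 2; sub 4 for 3: 2·4^2 + 2·4 + 2; = 42; G_2 = 42−1 = 41
step 2: 41 = 2·4^2 + 2·4 + 1; sub 5 for 4: 2·5^2 + 2·5 + 1; = 61; G_3 = 61−1 = 60
step 3: 60 = 2·5^2 + 2·5; sub 6 for 5: 2·6^2 + 2·6; = 84; G_4 = 84−1 = 83
step 4: 83 = 2·6^2 + 6 + 5; sub 7 for 6: 2·7^2 + 7 + 5; = 110; G_5 = 110−1 = 109
step 5: 109 = 2·7^2 + 7 + 4; sub 8 for 7: 2·8^2 + 8 + 4; = 140; G_6 = 140−1 = 139
step 6: 139 = 2·8^2 + 8 + 3; sub 9 for 8: 2·9^2 + 9 + 3; = 174; G_7 = 174−1 = 173
step 7: 173 = 2·9^2 + 9 + 2; sub 10 for 9: 2·10^2 + 10 + 2; = 212; G_8 = 212−1 = 211
step 8: 211 = 2·10^2 + 10 + 1; sub 11 for 10: 2·11^2 + 11 + 1; = 254; G_9 = 254−1 = 253

2·11^2 + 11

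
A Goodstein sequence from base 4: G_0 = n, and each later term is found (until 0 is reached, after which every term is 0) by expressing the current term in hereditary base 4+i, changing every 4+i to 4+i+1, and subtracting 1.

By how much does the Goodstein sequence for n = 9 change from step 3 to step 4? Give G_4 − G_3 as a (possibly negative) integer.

0

base 4: 9 = 2·4 + 1; at 5: 2·5 + 1 = 11; next = 10
base 5: 10 = 2·5; at 6: 2·6 = 12; next = 11
base 6: 11 = 6 + 5; at 7: 7 + 5 = 12; next = 11
base 7: 11 = 7 + 4; at 8: 8 + 4 = 12; next = 11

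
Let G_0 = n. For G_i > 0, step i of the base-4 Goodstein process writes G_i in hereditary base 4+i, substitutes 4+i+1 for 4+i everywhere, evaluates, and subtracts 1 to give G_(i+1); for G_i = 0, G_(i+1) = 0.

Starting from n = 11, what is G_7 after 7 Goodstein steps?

11 —HB4→ 2·4 + 3 —bump→ 2·5 + 3 = 13 —(−1)→ 12
12 —HB5→ 2·5 + 2 —bump→ 2·6 + 2 = 14 —(−1)→ 13
13 —HB6→ 2·6 + 1 —bump→ 2·7 + 1 = 15 —(−1)→ 14
14 —HB7→ 2·7 —bump→ 2·8 = 16 —(−1)→ 15
15 —HB8→ 8 + 7 —bump→ 9 + 7 = 16 —(−1)→ 15
15 —HB9→ 9 + 6 —bump→ 10 + 6 = 16 —(−1)→ 15
15 —HB10→ 10 + 5 —bump→ 11 + 5 = 16 —(−1)→ 15
15 —HB11→ 11 + 4 —bump→ 12 + 4 = 16 —(−1)→ 15

15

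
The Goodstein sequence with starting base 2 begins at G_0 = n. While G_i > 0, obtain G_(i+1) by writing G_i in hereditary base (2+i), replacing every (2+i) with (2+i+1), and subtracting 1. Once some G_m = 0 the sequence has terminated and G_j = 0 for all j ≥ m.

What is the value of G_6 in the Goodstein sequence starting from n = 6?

187243

(0) 6|_2 = 2^2 + 2 ↦ 3^3 + 3|_3 = 30 ⇒ 29
(1) 29|_3 = 3^3 + 2 ↦ 4^4 + 2|_4 = 258 ⇒ 257
(2) 257|_4 = 4^4 + 1 ↦ 5^5 + 1|_5 = 3126 ⇒ 3125
(3) 3125|_5 = 5^5 ↦ 6^6|_6 = 46656 ⇒ 46655
(4) 46655|_6 = 5·6^5 + 5·6^4 + 5·6^3 + 5·6^2 + 5·6 + 5 ↦ 5·7^5 + 5·7^4 + 5·7^3 + 5·7^2 + 5·7 + 5|_7 = 98040 ⇒ 98039
(5) 98039|_7 = 5·7^5 + 5·7^4 + 5·7^3 + 5·7^2 + 5·7 + 4 ↦ 5·8^5 + 5·8^4 + 5·8^3 + 5·8^2 + 5·8 + 4|_8 = 187244 ⇒ 187243
(6) 187243|_8 = 5·8^5 + 5·8^4 + 5·8^3 + 5·8^2 + 5·8 + 3 ↦ 5·9^5 + 5·9^4 + 5·9^3 + 5·9^2 + 5·9 + 3|_9 = 332148 ⇒ 332147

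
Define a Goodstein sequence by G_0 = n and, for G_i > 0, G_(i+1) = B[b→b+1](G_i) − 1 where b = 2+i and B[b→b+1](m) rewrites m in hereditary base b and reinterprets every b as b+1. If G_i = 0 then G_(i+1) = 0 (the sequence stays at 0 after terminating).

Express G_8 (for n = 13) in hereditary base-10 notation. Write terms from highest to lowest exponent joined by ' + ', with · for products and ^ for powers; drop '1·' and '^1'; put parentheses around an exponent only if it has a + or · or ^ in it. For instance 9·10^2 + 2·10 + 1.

10^(10 + 1) + 3·10^3 + 3·10^2 + 2·10 + 5

step 0: 13 = 2^(2 + 1) + 2^2 + 1; sub 3 for 2: 3^(3 + 1) + 3^3 + 1; = 109; G_1 = 109−1 = 108
step 1: 108 = 3^(3 + 1) + 3^3; sub 4 for 3: 4^(4 + 1) + 4^4; = 1280; G_2 = 1280−1 = 1279
step 2: 1279 = 4^(4 + 1) + 3·4^3 + 3·4^2 + 3·4 + 3; sub 5 for 4: 5^(5 + 1) + 3·5^3 + 3·5^2 + 3·5 + 3; = 16093; G_3 = 16093−1 = 16092
step 3: 16092 = 5^(5 + 1) + 3·5^3 + 3·5^2 + 3·5 + 2; sub 6 for 5: 6^(6 + 1) + 3·6^3 + 3·6^2 + 3·6 + 2; = 280712; G_4 = 280712−1 = 280711
step 4: 280711 = 6^(6 + 1) + 3·6^3 + 3·6^2 + 3·6 + 1; sub 7 for 6: 7^(7 + 1) + 3·7^3 + 3·7^2 + 3·7 + 1; = 5765999; G_5 = 5765999−1 = 5765998
step 5: 5765998 = 7^(7 + 1) + 3·7^3 + 3·7^2 + 3·7; sub 8 for 7: 8^(8 + 1) + 3·8^3 + 3·8^2 + 3·8; = 134219480; G_6 = 134219480−1 = 134219479
step 6: 134219479 = 8^(8 + 1) + 3·8^3 + 3·8^2 + 2·8 + 7; sub 9 for 8: 9^(9 + 1) + 3·9^3 + 3·9^2 + 2·9 + 7; = 3486786856; G_7 = 3486786856−1 = 3486786855
step 7: 3486786855 = 9^(9 + 1) + 3·9^3 + 3·9^2 + 2·9 + 6; sub 10 for 9: 10^(10 + 1) + 3·10^3 + 3·10^2 + 2·10 + 6; = 100000003326; G_8 = 100000003326−1 = 100000003325
step 8: 100000003325 = 10^(10 + 1) + 3·10^3 + 3·10^2 + 2·10 + 5; sub 11 for 10: 11^(11 + 1) + 3·11^3 + 3·11^2 + 2·11 + 5; = 3138428381104; G_9 = 3138428381104−1 = 3138428381103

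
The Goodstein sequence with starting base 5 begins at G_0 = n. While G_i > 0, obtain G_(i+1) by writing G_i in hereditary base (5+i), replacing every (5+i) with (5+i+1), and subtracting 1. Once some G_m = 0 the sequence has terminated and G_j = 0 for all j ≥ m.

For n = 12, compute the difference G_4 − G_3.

0

step 0: 12 = 2·5 + 2; sub 6 for 5: 2·6 + 2; = 14; G_1 = 14−1 = 13
step 1: 13 = 2·6 + 1; sub 7 for 6: 2·7 + 1; = 15; G_2 = 15−1 = 14
step 2: 14 = 2·7; sub 8 for 7: 2·8; = 16; G_3 = 16−1 = 15
step 3: 15 = 8 + 7; sub 9 for 8: 9 + 7; = 16; G_4 = 16−1 = 15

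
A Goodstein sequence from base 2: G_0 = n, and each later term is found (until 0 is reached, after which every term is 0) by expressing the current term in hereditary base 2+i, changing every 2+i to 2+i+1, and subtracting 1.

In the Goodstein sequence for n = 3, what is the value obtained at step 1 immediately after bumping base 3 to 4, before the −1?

4

G_0 = 3. HB_2(3) = 2 + 1. Bump = 4. G_1 = 3.
G_1 = 3. HB_3(3) = 3. Bump = 4. G_2 = 3.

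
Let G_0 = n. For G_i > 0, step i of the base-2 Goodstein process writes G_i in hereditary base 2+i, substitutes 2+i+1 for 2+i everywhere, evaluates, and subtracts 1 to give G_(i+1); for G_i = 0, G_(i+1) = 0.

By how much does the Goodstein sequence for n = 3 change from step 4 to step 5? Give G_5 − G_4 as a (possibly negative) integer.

(0) 3|_2 = 2 + 1 ↦ 3 + 1|_3 = 4 ⇒ 3
(1) 3|_3 = 3 ↦ 4|_4 = 4 ⇒ 3
(2) 3|_4 = 3 ↦ 3|_5 = 3 ⇒ 2
(3) 2|_5 = 2 ↦ 2|_6 = 2 ⇒ 1
(4) 1|_6 = 1 ↦ 1|_7 = 1 ⇒ 0

-1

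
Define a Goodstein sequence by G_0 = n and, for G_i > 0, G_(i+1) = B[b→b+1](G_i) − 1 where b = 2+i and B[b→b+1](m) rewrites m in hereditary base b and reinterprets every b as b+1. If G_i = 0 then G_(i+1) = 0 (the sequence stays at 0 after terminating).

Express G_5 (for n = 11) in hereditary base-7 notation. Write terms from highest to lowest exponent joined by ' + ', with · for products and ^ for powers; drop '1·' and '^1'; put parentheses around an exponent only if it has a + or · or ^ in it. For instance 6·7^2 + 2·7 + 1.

7^(7 + 1)

G_0=11  [base 2] 2^(2 + 1) + 2 + 1  →[2↦3]→  3^(3 + 1) + 3 + 1 = 85  −1 ⇒ G_1=84
G_1=84  [base 3] 3^(3 + 1) + 3  →[3↦4]→  4^(4 + 1) + 4 = 1028  −1 ⇒ G_2=1027
G_2=1027  [base 4] 4^(4 + 1) + 3  →[4↦5]→  5^(5 + 1) + 3 = 15628  −1 ⇒ G_3=15627
G_3=15627  [base 5] 5^(5 + 1) + 2  →[5↦6]→  6^(6 + 1) + 2 = 279938  −1 ⇒ G_4=279937
G_4=279937  [base 6] 6^(6 + 1) + 1  →[6↦7]→  7^(7 + 1) + 1 = 5764802  −1 ⇒ G_5=5764801
G_5=5764801  [base 7] 7^(7 + 1)  →[7↦8]→  8^(8 + 1) = 134217728  −1 ⇒ G_6=134217727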